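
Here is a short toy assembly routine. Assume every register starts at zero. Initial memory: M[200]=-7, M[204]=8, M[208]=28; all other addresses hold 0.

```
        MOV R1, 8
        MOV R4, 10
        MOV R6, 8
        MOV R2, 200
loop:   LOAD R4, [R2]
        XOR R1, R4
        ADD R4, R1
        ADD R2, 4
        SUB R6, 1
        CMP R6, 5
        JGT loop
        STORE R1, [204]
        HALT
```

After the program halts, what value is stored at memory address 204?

-27

R1=8
R4=10
R6=8
R2=200
R4=M[200]=-7
R1=8^(-7)=-15
R4=(-7)+(-15)=-22
R2=200+4=204
R6=8-1=7
CMP R6, 5  (cmp 7,5)
JGT loop: taken
R4=M[204]=8
R1=(-15)^8=-7
R4=8+(-7)=1
R2=204+4=208
R6=7-1=6
CMP R6, 5  (cmp 6,5)
JGT loop: taken
R4=M[208]=28
R1=(-7)^28=-27
R4=28+(-27)=1
R2=208+4=212
R6=6-1=5
CMP R6, 5  (cmp 5,5)
JGT loop: not taken
STORE R1, [204] → M[204]=-27
halt.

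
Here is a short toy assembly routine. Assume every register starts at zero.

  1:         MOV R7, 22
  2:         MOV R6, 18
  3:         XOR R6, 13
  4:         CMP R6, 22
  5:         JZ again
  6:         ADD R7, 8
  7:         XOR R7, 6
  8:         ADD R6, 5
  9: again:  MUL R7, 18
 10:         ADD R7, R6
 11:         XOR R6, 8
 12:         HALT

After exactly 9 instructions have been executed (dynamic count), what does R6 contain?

36

after MOV R7, 22: R7=22
after MOV R6, 18: R6=18
after XOR R6, 13: R6=18^13=31
CMP R6, 22  (cmp 31,22)
JZ again: not taken
after ADD R7, 8: R7=22+8=30
after XOR R7, 6: R7=30^6=24
after ADD R6, 5: R6=31+5=36
after MUL R7, 18: R7=24*18=432
After step 9: R6 = 36.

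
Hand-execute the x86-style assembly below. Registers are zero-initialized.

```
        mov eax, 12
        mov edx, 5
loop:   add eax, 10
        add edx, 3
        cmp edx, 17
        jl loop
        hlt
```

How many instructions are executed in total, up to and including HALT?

19

eax=12
edx=5
eax=12+10=22
edx=5+3=8
cmp edx, 17  (cmp 8,17)
jl loop: taken
eax=22+10=32
edx=8+3=11
cmp edx, 17  (cmp 11,17)
jl loop: taken
eax=32+10=42
edx=11+3=14
cmp edx, 17  (cmp 14,17)
jl loop: taken
eax=42+10=52
edx=14+3=17
cmp edx, 17  (cmp 17,17)
jl loop: not taken
halt.
Total executed instructions: 19.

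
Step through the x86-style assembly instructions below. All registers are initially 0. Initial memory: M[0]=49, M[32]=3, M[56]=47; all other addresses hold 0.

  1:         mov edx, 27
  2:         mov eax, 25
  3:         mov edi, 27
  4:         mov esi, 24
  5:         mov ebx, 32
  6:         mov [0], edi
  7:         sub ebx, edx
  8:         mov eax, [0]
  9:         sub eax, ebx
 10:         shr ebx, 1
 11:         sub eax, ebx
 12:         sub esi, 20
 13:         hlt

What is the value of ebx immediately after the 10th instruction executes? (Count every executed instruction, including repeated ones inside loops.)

after mov edx, 27: edx=27
after mov eax, 25: eax=25
after mov edi, 27: edi=27
after mov esi, 24: esi=24
after mov ebx, 32: ebx=32
mov [0], edi → M[0]=27
after sub ebx, edx: ebx=32-27=5
after mov eax, [0]: eax=M[0]=27
after sub eax, ebx: eax=27-5=22
after shr ebx, 1: ebx=5>>1=2
After step 10: ebx = 2.

2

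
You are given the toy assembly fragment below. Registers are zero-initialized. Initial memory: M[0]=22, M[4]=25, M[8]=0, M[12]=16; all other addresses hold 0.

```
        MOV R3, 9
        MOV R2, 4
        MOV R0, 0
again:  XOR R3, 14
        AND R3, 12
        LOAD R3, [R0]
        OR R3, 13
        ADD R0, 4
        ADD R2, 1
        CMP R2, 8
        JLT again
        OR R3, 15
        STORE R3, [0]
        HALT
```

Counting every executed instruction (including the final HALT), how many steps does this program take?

38

after MOV R3, 9: R3=9
after MOV R2, 4: R2=4
after MOV R0, 0: R0=0
after XOR R3, 14: R3=9^14=7
after AND R3, 12: R3=7&12=4
after LOAD R3, [R0]: R3=M[0]=22
after OR R3, 13: R3=22|13=31
after ADD R0, 4: R0=0+4=4
after ADD R2, 1: R2=4+1=5
CMP R2, 8  (cmp 5,8)
JLT again: taken
after XOR R3, 14: R3=31^14=17
after AND R3, 12: R3=17&12=0
after LOAD R3, [R0]: R3=M[4]=25
after OR R3, 13: R3=25|13=29
after ADD R0, 4: R0=4+4=8
after ADD R2, 1: R2=5+1=6
CMP R2, 8  (cmp 6,8)
JLT again: taken
after XOR R3, 14: R3=29^14=19
after AND R3, 12: R3=19&12=0
after LOAD R3, [R0]: R3=M[8]=0
after OR R3, 13: R3=0|13=13
after ADD R0, 4: R0=8+4=12
after ADD R2, 1: R2=6+1=7
CMP R2, 8  (cmp 7,8)
JLT again: taken
after XOR R3, 14: R3=13^14=3
after AND R3, 12: R3=3&12=0
after LOAD R3, [R0]: R3=M[12]=16
after OR R3, 13: R3=16|13=29
after ADD R0, 4: R0=12+4=16
after ADD R2, 1: R2=7+1=8
CMP R2, 8  (cmp 8,8)
JLT again: not taken
after OR R3, 15: R3=29|15=31
STORE R3, [0] → M[0]=31
halt.
Total executed instructions: 38.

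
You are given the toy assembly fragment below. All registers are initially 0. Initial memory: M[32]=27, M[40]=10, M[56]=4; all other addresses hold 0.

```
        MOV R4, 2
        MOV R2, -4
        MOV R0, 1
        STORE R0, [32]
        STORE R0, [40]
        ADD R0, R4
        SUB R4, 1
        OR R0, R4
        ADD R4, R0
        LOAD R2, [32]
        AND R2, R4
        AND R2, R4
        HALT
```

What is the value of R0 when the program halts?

R4=2
R2=-4
R0=1
STORE R0, [32] → M[32]=1
STORE R0, [40] → M[40]=1
R0=1+2=3
R4=2-1=1
R0=3|1=3
R4=1+3=4
R2=M[32]=1
R2=1&4=0
R2=0&4=0
halt.

3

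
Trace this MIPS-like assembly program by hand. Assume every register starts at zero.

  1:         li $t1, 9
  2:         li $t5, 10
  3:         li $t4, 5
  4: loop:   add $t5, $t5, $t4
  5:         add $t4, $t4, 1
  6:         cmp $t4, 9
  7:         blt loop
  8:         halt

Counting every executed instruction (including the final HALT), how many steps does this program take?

$t1=9
$t5=10
$t4=5
$t5=10+5=15
$t4=5+1=6
cmp $t4, 9  (cmp 6,9)
blt loop: taken
$t5=15+6=21
$t4=6+1=7
cmp $t4, 9  (cmp 7,9)
blt loop: taken
$t5=21+7=28
$t4=7+1=8
cmp $t4, 9  (cmp 8,9)
blt loop: taken
$t5=28+8=36
$t4=8+1=9
cmp $t4, 9  (cmp 9,9)
blt loop: not taken
halt.
Total executed instructions: 20.

20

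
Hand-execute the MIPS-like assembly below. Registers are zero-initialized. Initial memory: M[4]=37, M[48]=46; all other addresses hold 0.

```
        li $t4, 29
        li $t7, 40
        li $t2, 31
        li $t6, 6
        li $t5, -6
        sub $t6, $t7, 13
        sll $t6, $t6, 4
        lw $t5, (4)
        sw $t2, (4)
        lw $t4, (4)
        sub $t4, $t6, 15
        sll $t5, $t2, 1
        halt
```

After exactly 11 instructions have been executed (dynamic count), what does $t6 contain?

432

$t4=29
$t7=40
$t2=31
$t6=6
$t5=-6
$t6=40-13=27
$t6=27<<4=432
$t5=M[4]=37
sw $t2, (4) → M[4]=31
$t4=M[4]=31
$t4=432-15=417
After step 11: $t6 = 432.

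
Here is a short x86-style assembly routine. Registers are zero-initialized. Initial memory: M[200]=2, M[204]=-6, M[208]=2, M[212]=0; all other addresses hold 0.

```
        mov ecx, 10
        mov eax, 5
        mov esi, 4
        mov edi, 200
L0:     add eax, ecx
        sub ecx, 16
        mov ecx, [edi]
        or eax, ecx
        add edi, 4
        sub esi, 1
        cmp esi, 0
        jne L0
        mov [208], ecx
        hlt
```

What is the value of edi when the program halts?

216

mov ecx, 10 → ecx=10
mov eax, 5 → eax=5
mov esi, 4 → esi=4
mov edi, 200 → edi=200
add eax, ecx → eax=5+10=15
sub ecx, 16 → ecx=10-16=-6
mov ecx, [edi] → ecx=M[200]=2
or eax, ecx → eax=15|2=15
add edi, 4 → edi=200+4=204
sub esi, 1 → esi=4-1=3
cmp esi, 0  (cmp 3,0)
jne L0: taken
add eax, ecx → eax=15+2=17
sub ecx, 16 → ecx=2-16=-14
mov ecx, [edi] → ecx=M[204]=-6
or eax, ecx → eax=17|(-6)=-5
add edi, 4 → edi=204+4=208
sub esi, 1 → esi=3-1=2
cmp esi, 0  (cmp 2,0)
jne L0: taken
add eax, ecx → eax=(-5)+(-6)=-11
sub ecx, 16 → ecx=(-6)-16=-22
mov ecx, [edi] → ecx=M[208]=2
or eax, ecx → eax=(-11)|2=-9
add edi, 4 → edi=208+4=212
sub esi, 1 → esi=2-1=1
cmp esi, 0  (cmp 1,0)
jne L0: taken
add eax, ecx → eax=(-9)+2=-7
sub ecx, 16 → ecx=2-16=-14
mov ecx, [edi] → ecx=M[212]=0
or eax, ecx → eax=(-7)|0=-7
add edi, 4 → edi=212+4=216
sub esi, 1 → esi=1-1=0
cmp esi, 0  (cmp 0,0)
jne L0: not taken
mov [208], ecx → M[208]=0
halt.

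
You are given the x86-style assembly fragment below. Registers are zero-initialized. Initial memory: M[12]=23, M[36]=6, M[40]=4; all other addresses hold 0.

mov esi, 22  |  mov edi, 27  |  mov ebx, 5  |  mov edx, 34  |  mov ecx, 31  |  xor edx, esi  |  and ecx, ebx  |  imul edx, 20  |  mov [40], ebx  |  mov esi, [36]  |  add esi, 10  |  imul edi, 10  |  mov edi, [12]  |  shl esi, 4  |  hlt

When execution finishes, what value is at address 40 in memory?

esi=22
edi=27
ebx=5
edx=34
ecx=31
edx=34^22=52
ecx=31&5=5
edx=52*20=1040
mov [40], ebx → M[40]=5
esi=M[36]=6
esi=6+10=16
edi=27*10=270
edi=M[12]=23
esi=16<<4=256
halt.

5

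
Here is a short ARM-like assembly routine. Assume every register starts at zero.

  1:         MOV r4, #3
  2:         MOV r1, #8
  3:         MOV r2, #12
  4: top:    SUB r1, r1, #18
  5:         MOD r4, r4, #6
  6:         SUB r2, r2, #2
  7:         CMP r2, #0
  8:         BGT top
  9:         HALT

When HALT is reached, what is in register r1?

-100

r4=3
r1=8
r2=12
r1=8-18=-10
r4=3%6=3
r2=12-2=10
CMP r2, #0  (cmp 10,0)
BGT top: taken
r1=(-10)-18=-28
r4=3%6=3
r2=10-2=8
CMP r2, #0  (cmp 8,0)
BGT top: taken
r1=(-28)-18=-46
r4=3%6=3
r2=8-2=6
CMP r2, #0  (cmp 6,0)
BGT top: taken
r1=(-46)-18=-64
r4=3%6=3
r2=6-2=4
CMP r2, #0  (cmp 4,0)
BGT top: taken
r1=(-64)-18=-82
r4=3%6=3
r2=4-2=2
CMP r2, #0  (cmp 2,0)
BGT top: taken
r1=(-82)-18=-100
r4=3%6=3
r2=2-2=0
CMP r2, #0  (cmp 0,0)
BGT top: not taken
halt.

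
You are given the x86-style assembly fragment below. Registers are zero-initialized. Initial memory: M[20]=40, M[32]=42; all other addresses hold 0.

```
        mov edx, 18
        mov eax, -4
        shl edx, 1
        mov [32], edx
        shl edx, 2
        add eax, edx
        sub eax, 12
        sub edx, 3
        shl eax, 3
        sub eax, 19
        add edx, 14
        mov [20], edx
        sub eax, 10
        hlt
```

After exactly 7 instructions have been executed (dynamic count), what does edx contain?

after mov edx, 18: edx=18
after mov eax, -4: eax=-4
after shl edx, 1: edx=18<<1=36
mov [32], edx → M[32]=36
after shl edx, 2: edx=36<<2=144
after add eax, edx: eax=(-4)+144=140
after sub eax, 12: eax=140-12=128
After step 7: edx = 144.

144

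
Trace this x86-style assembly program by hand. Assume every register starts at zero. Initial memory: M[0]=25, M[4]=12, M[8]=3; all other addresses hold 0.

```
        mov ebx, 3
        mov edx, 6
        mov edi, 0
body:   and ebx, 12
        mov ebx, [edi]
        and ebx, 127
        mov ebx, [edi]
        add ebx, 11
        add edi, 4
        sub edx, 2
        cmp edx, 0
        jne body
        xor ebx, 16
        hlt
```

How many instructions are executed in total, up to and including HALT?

32

ebx=3
edx=6
edi=0
ebx=3&12=0
ebx=M[0]=25
ebx=25&127=25
ebx=M[0]=25
ebx=25+11=36
edi=0+4=4
edx=6-2=4
cmp edx, 0  (cmp 4,0)
jne body: taken
ebx=36&12=4
ebx=M[4]=12
ebx=12&127=12
ebx=M[4]=12
ebx=12+11=23
edi=4+4=8
edx=4-2=2
cmp edx, 0  (cmp 2,0)
jne body: taken
ebx=23&12=4
ebx=M[8]=3
ebx=3&127=3
ebx=M[8]=3
ebx=3+11=14
edi=8+4=12
edx=2-2=0
cmp edx, 0  (cmp 0,0)
jne body: not taken
ebx=14^16=30
halt.
Total executed instructions: 32.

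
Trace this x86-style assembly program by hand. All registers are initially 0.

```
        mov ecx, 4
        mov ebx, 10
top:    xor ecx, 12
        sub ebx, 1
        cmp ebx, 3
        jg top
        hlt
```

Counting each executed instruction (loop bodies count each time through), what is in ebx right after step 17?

6

ecx=4
ebx=10
ecx=4^12=8
ebx=10-1=9
cmp ebx, 3  (cmp 9,3)
jg top: taken
ecx=8^12=4
ebx=9-1=8
cmp ebx, 3  (cmp 8,3)
jg top: taken
ecx=4^12=8
ebx=8-1=7
cmp ebx, 3  (cmp 7,3)
jg top: taken
ecx=8^12=4
ebx=7-1=6
cmp ebx, 3  (cmp 6,3)
After step 17: ebx = 6.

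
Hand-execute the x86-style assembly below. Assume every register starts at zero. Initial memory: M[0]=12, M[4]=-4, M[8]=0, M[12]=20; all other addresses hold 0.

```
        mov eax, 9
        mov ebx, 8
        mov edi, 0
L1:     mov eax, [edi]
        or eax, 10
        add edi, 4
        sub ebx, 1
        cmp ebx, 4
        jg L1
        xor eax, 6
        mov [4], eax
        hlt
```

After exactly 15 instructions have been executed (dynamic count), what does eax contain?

eax=9
ebx=8
edi=0
eax=M[0]=12
eax=12|10=14
edi=0+4=4
ebx=8-1=7
cmp ebx, 4  (cmp 7,4)
jg L1: taken
eax=M[4]=-4
eax=(-4)|10=-2
edi=4+4=8
ebx=7-1=6
cmp ebx, 4  (cmp 6,4)
jg L1: taken
After step 15: eax = -2.

-2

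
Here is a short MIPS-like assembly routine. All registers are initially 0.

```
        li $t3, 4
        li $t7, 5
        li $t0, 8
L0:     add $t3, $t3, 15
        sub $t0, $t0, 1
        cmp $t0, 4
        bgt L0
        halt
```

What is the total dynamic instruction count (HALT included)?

20

$t3=4
$t7=5
$t0=8
$t3=4+15=19
$t0=8-1=7
cmp $t0, 4  (cmp 7,4)
bgt L0: taken
$t3=19+15=34
$t0=7-1=6
cmp $t0, 4  (cmp 6,4)
bgt L0: taken
$t3=34+15=49
$t0=6-1=5
cmp $t0, 4  (cmp 5,4)
bgt L0: taken
$t3=49+15=64
$t0=5-1=4
cmp $t0, 4  (cmp 4,4)
bgt L0: not taken
halt.
Total executed instructions: 20.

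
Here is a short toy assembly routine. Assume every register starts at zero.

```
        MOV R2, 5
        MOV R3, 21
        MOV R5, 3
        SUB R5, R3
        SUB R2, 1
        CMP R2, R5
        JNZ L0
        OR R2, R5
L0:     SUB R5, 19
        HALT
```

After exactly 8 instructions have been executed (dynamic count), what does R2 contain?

MOV R2, 5 → R2=5
MOV R3, 21 → R3=21
MOV R5, 3 → R5=3
SUB R5, R3 → R5=3-21=-18
SUB R2, 1 → R2=5-1=4
CMP R2, R5  (cmp 4,-18)
JNZ L0: taken
SUB R5, 19 → R5=(-18)-19=-37
After step 8: R2 = 4.

4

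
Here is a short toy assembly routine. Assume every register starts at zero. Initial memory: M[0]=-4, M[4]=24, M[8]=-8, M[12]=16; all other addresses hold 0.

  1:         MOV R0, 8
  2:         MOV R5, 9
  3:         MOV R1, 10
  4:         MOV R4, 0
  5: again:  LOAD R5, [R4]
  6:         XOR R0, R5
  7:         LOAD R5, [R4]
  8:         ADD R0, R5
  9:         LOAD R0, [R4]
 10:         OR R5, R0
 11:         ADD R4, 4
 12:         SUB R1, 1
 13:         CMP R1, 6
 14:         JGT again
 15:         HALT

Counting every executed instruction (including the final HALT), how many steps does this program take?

MOV R0, 8 → R0=8
MOV R5, 9 → R5=9
MOV R1, 10 → R1=10
MOV R4, 0 → R4=0
LOAD R5, [R4] → R5=M[0]=-4
XOR R0, R5 → R0=8^(-4)=-12
LOAD R5, [R4] → R5=M[0]=-4
ADD R0, R5 → R0=(-12)+(-4)=-16
LOAD R0, [R4] → R0=M[0]=-4
OR R5, R0 → R5=(-4)|(-4)=-4
ADD R4, 4 → R4=0+4=4
SUB R1, 1 → R1=10-1=9
CMP R1, 6  (cmp 9,6)
JGT again: taken
LOAD R5, [R4] → R5=M[4]=24
XOR R0, R5 → R0=(-4)^24=-28
LOAD R5, [R4] → R5=M[4]=24
ADD R0, R5 → R0=(-28)+24=-4
LOAD R0, [R4] → R0=M[4]=24
OR R5, R0 → R5=24|24=24
ADD R4, 4 → R4=4+4=8
SUB R1, 1 → R1=9-1=8
CMP R1, 6  (cmp 8,6)
JGT again: taken
LOAD R5, [R4] → R5=M[8]=-8
XOR R0, R5 → R0=24^(-8)=-32
LOAD R5, [R4] → R5=M[8]=-8
ADD R0, R5 → R0=(-32)+(-8)=-40
LOAD R0, [R4] → R0=M[8]=-8
OR R5, R0 → R5=(-8)|(-8)=-8
ADD R4, 4 → R4=8+4=12
SUB R1, 1 → R1=8-1=7
CMP R1, 6  (cmp 7,6)
JGT again: taken
LOAD R5, [R4] → R5=M[12]=16
XOR R0, R5 → R0=(-8)^16=-24
LOAD R5, [R4] → R5=M[12]=16
ADD R0, R5 → R0=(-24)+16=-8
LOAD R0, [R4] → R0=M[12]=16
OR R5, R0 → R5=16|16=16
ADD R4, 4 → R4=12+4=16
SUB R1, 1 → R1=7-1=6
CMP R1, 6  (cmp 6,6)
JGT again: not taken
halt.
Total executed instructions: 45.

45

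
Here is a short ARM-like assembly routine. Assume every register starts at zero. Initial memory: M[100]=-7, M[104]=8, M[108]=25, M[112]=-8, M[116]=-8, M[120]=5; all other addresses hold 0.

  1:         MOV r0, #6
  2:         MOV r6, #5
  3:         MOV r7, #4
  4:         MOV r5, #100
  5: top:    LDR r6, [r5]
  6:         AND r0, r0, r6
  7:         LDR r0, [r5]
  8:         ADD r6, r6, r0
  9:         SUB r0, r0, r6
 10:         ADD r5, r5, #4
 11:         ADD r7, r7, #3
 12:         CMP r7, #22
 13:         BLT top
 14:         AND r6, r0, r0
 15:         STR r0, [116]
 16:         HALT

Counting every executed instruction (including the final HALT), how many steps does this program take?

61

after MOV r0, #6: r0=6
after MOV r6, #5: r6=5
after MOV r7, #4: r7=4
after MOV r5, #100: r5=100
after LDR r6, [r5]: r6=M[100]=-7
after AND r0, r0, r6: r0=6&(-7)=0
after LDR r0, [r5]: r0=M[100]=-7
after ADD r6, r6, r0: r6=(-7)+(-7)=-14
after SUB r0, r0, r6: r0=(-7)-(-14)=7
after ADD r5, r5, #4: r5=100+4=104
after ADD r7, r7, #3: r7=4+3=7
CMP r7, #22  (cmp 7,22)
BLT top: taken
after LDR r6, [r5]: r6=M[104]=8
after AND r0, r0, r6: r0=7&8=0
after LDR r0, [r5]: r0=M[104]=8
after ADD r6, r6, r0: r6=8+8=16
after SUB r0, r0, r6: r0=8-16=-8
after ADD r5, r5, #4: r5=104+4=108
after ADD r7, r7, #3: r7=7+3=10
CMP r7, #22  (cmp 10,22)
BLT top: taken
after LDR r6, [r5]: r6=M[108]=25
after AND r0, r0, r6: r0=(-8)&25=24
after LDR r0, [r5]: r0=M[108]=25
after ADD r6, r6, r0: r6=25+25=50
after SUB r0, r0, r6: r0=25-50=-25
after ADD r5, r5, #4: r5=108+4=112
after ADD r7, r7, #3: r7=10+3=13
CMP r7, #22  (cmp 13,22)
BLT top: taken
after LDR r6, [r5]: r6=M[112]=-8
after AND r0, r0, r6: r0=(-25)&(-8)=-32
after LDR r0, [r5]: r0=M[112]=-8
after ADD r6, r6, r0: r6=(-8)+(-8)=-16
after SUB r0, r0, r6: r0=(-8)-(-16)=8
after ADD r5, r5, #4: r5=112+4=116
after ADD r7, r7, #3: r7=13+3=16
CMP r7, #22  (cmp 16,22)
BLT top: taken
after LDR r6, [r5]: r6=M[116]=-8
after AND r0, r0, r6: r0=8&(-8)=8
after LDR r0, [r5]: r0=M[116]=-8
after ADD r6, r6, r0: r6=(-8)+(-8)=-16
after SUB r0, r0, r6: r0=(-8)-(-16)=8
after ADD r5, r5, #4: r5=116+4=120
after ADD r7, r7, #3: r7=16+3=19
CMP r7, #22  (cmp 19,22)
BLT top: taken
after LDR r6, [r5]: r6=M[120]=5
after AND r0, r0, r6: r0=8&5=0
after LDR r0, [r5]: r0=M[120]=5
after ADD r6, r6, r0: r6=5+5=10
after SUB r0, r0, r6: r0=5-10=-5
after ADD r5, r5, #4: r5=120+4=124
after ADD r7, r7, #3: r7=19+3=22
CMP r7, #22  (cmp 22,22)
BLT top: not taken
after AND r6, r0, r0: r6=(-5)&(-5)=-5
STR r0, [116] → M[116]=-5
halt.
Total executed instructions: 61.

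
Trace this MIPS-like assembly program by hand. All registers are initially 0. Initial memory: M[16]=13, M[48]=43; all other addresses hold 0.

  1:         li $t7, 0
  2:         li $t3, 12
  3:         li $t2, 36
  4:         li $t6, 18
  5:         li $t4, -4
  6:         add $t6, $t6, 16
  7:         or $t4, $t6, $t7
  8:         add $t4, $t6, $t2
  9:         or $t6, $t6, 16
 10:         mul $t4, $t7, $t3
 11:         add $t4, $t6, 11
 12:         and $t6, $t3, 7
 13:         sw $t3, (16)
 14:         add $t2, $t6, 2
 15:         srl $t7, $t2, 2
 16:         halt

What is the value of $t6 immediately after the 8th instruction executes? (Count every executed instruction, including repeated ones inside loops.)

34

li $t7, 0 → $t7=0
li $t3, 12 → $t3=12
li $t2, 36 → $t2=36
li $t6, 18 → $t6=18
li $t4, -4 → $t4=-4
add $t6, $t6, 16 → $t6=18+16=34
or $t4, $t6, $t7 → $t4=34|0=34
add $t4, $t6, $t2 → $t4=34+36=70
After step 8: $t6 = 34.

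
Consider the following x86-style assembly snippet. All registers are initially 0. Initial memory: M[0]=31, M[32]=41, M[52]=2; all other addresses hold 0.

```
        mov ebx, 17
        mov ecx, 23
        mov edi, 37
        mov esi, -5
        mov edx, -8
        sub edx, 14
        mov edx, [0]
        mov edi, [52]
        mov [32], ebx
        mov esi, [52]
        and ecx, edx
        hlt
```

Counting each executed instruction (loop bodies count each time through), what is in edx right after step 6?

-22

after mov ebx, 17: ebx=17
after mov ecx, 23: ecx=23
after mov edi, 37: edi=37
after mov esi, -5: esi=-5
after mov edx, -8: edx=-8
after sub edx, 14: edx=(-8)-14=-22
After step 6: edx = -22.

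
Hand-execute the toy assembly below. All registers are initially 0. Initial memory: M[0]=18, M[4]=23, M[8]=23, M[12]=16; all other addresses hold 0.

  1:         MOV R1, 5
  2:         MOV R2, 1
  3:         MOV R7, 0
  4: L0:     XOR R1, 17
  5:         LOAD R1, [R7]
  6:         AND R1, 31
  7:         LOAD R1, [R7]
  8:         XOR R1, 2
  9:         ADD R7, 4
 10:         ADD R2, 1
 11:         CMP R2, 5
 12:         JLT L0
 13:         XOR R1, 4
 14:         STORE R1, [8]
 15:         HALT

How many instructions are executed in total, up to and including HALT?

R1=5
R2=1
R7=0
R1=5^17=20
R1=M[0]=18
R1=18&31=18
R1=M[0]=18
R1=18^2=16
R7=0+4=4
R2=1+1=2
CMP R2, 5  (cmp 2,5)
JLT L0: taken
R1=16^17=1
R1=M[4]=23
R1=23&31=23
R1=M[4]=23
R1=23^2=21
R7=4+4=8
R2=2+1=3
CMP R2, 5  (cmp 3,5)
JLT L0: taken
R1=21^17=4
R1=M[8]=23
R1=23&31=23
R1=M[8]=23
R1=23^2=21
R7=8+4=12
R2=3+1=4
CMP R2, 5  (cmp 4,5)
JLT L0: taken
R1=21^17=4
R1=M[12]=16
R1=16&31=16
R1=M[12]=16
R1=16^2=18
R7=12+4=16
R2=4+1=5
CMP R2, 5  (cmp 5,5)
JLT L0: not taken
R1=18^4=22
STORE R1, [8] → M[8]=22
halt.
Total executed instructions: 42.

42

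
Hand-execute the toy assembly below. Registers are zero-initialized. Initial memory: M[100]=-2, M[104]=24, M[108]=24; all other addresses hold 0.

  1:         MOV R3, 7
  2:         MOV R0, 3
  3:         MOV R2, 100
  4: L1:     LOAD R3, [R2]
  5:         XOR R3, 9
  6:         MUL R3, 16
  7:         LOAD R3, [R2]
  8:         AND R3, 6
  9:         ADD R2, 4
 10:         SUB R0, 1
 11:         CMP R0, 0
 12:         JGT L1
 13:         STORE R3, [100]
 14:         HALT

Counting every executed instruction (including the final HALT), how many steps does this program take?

32

MOV R3, 7 → R3=7
MOV R0, 3 → R0=3
MOV R2, 100 → R2=100
LOAD R3, [R2] → R3=M[100]=-2
XOR R3, 9 → R3=(-2)^9=-9
MUL R3, 16 → R3=(-9)*16=-144
LOAD R3, [R2] → R3=M[100]=-2
AND R3, 6 → R3=(-2)&6=6
ADD R2, 4 → R2=100+4=104
SUB R0, 1 → R0=3-1=2
CMP R0, 0  (cmp 2,0)
JGT L1: taken
LOAD R3, [R2] → R3=M[104]=24
XOR R3, 9 → R3=24^9=17
MUL R3, 16 → R3=17*16=272
LOAD R3, [R2] → R3=M[104]=24
AND R3, 6 → R3=24&6=0
ADD R2, 4 → R2=104+4=108
SUB R0, 1 → R0=2-1=1
CMP R0, 0  (cmp 1,0)
JGT L1: taken
LOAD R3, [R2] → R3=M[108]=24
XOR R3, 9 → R3=24^9=17
MUL R3, 16 → R3=17*16=272
LOAD R3, [R2] → R3=M[108]=24
AND R3, 6 → R3=24&6=0
ADD R2, 4 → R2=108+4=112
SUB R0, 1 → R0=1-1=0
CMP R0, 0  (cmp 0,0)
JGT L1: not taken
STORE R3, [100] → M[100]=0
halt.
Total executed instructions: 32.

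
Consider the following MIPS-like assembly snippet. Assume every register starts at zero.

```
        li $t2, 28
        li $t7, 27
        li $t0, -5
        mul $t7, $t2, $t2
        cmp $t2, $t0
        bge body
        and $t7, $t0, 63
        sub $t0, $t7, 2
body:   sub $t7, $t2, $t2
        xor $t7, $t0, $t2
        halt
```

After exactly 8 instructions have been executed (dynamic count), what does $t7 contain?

-25

$t2=28
$t7=27
$t0=-5
$t7=28*28=784
cmp $t2, $t0  (cmp 28,-5)
bge body: taken
$t7=28-28=0
$t7=(-5)^28=-25
After step 8: $t7 = -25.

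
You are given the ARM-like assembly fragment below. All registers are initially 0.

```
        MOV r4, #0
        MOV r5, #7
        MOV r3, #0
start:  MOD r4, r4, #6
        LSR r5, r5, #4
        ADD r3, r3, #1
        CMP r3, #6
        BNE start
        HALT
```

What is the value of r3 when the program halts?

6

r4=0
r5=7
r3=0
r4=0%6=0
r5=7>>4=0
r3=0+1=1
CMP r3, #6  (cmp 1,6)
BNE start: taken
r4=0%6=0
r5=0>>4=0
r3=1+1=2
CMP r3, #6  (cmp 2,6)
BNE start: taken
r4=0%6=0
r5=0>>4=0
r3=2+1=3
CMP r3, #6  (cmp 3,6)
BNE start: taken
r4=0%6=0
r5=0>>4=0
r3=3+1=4
CMP r3, #6  (cmp 4,6)
BNE start: taken
r4=0%6=0
r5=0>>4=0
r3=4+1=5
CMP r3, #6  (cmp 5,6)
BNE start: taken
r4=0%6=0
r5=0>>4=0
r3=5+1=6
CMP r3, #6  (cmp 6,6)
BNE start: not taken
halt.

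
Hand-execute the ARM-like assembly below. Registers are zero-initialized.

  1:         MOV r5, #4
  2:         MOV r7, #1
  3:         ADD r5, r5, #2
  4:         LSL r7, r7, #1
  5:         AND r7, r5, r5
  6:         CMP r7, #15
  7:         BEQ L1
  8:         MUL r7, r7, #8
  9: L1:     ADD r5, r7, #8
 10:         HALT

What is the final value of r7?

48

after MOV r5, #4: r5=4
after MOV r7, #1: r7=1
after ADD r5, r5, #2: r5=4+2=6
after LSL r7, r7, #1: r7=1<<1=2
after AND r7, r5, r5: r7=6&6=6
CMP r7, #15  (cmp 6,15)
BEQ L1: not taken
after MUL r7, r7, #8: r7=6*8=48
after ADD r5, r7, #8: r5=48+8=56
halt.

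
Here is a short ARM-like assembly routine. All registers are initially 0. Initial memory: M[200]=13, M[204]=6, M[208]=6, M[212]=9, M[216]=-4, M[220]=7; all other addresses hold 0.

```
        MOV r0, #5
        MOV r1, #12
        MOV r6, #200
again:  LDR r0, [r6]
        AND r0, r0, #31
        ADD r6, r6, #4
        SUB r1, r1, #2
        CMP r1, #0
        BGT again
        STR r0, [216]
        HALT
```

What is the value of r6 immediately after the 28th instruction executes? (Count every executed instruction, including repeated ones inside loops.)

216

r0=5
r1=12
r6=200
r0=M[200]=13
r0=13&31=13
r6=200+4=204
r1=12-2=10
CMP r1, #0  (cmp 10,0)
BGT again: taken
r0=M[204]=6
r0=6&31=6
r6=204+4=208
r1=10-2=8
CMP r1, #0  (cmp 8,0)
BGT again: taken
r0=M[208]=6
r0=6&31=6
r6=208+4=212
r1=8-2=6
CMP r1, #0  (cmp 6,0)
BGT again: taken
r0=M[212]=9
r0=9&31=9
r6=212+4=216
r1=6-2=4
CMP r1, #0  (cmp 4,0)
BGT again: taken
r0=M[216]=-4
After step 28: r6 = 216.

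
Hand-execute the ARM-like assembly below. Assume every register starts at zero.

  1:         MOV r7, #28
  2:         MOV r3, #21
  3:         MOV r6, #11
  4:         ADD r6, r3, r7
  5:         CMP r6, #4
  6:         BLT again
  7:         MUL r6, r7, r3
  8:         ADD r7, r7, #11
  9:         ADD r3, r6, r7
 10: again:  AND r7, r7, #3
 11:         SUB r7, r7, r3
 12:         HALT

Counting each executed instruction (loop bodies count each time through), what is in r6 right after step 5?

49

MOV r7, #28 → r7=28
MOV r3, #21 → r3=21
MOV r6, #11 → r6=11
ADD r6, r3, r7 → r6=21+28=49
CMP r6, #4  (cmp 49,4)
After step 5: r6 = 49.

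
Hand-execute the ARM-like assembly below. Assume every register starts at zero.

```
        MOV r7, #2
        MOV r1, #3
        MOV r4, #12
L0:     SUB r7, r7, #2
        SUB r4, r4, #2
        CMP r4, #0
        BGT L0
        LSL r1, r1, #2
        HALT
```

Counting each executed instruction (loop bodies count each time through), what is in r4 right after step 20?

after MOV r7, #2: r7=2
after MOV r1, #3: r1=3
after MOV r4, #12: r4=12
after SUB r7, r7, #2: r7=2-2=0
after SUB r4, r4, #2: r4=12-2=10
CMP r4, #0  (cmp 10,0)
BGT L0: taken
after SUB r7, r7, #2: r7=0-2=-2
after SUB r4, r4, #2: r4=10-2=8
CMP r4, #0  (cmp 8,0)
BGT L0: taken
after SUB r7, r7, #2: r7=(-2)-2=-4
after SUB r4, r4, #2: r4=8-2=6
CMP r4, #0  (cmp 6,0)
BGT L0: taken
after SUB r7, r7, #2: r7=(-4)-2=-6
after SUB r4, r4, #2: r4=6-2=4
CMP r4, #0  (cmp 4,0)
BGT L0: taken
after SUB r7, r7, #2: r7=(-6)-2=-8
After step 20: r4 = 4.

4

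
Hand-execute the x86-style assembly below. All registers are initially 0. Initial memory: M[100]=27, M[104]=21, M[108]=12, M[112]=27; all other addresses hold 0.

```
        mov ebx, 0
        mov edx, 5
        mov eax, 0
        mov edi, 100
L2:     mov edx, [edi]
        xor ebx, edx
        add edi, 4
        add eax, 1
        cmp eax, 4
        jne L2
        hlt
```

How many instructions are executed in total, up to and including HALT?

29

after mov ebx, 0: ebx=0
after mov edx, 5: edx=5
after mov eax, 0: eax=0
after mov edi, 100: edi=100
after mov edx, [edi]: edx=M[100]=27
after xor ebx, edx: ebx=0^27=27
after add edi, 4: edi=100+4=104
after add eax, 1: eax=0+1=1
cmp eax, 4  (cmp 1,4)
jne L2: taken
after mov edx, [edi]: edx=M[104]=21
after xor ebx, edx: ebx=27^21=14
after add edi, 4: edi=104+4=108
after add eax, 1: eax=1+1=2
cmp eax, 4  (cmp 2,4)
jne L2: taken
after mov edx, [edi]: edx=M[108]=12
after xor ebx, edx: ebx=14^12=2
after add edi, 4: edi=108+4=112
after add eax, 1: eax=2+1=3
cmp eax, 4  (cmp 3,4)
jne L2: taken
after mov edx, [edi]: edx=M[112]=27
after xor ebx, edx: ebx=2^27=25
after add edi, 4: edi=112+4=116
after add eax, 1: eax=3+1=4
cmp eax, 4  (cmp 4,4)
jne L2: not taken
halt.
Total executed instructions: 29.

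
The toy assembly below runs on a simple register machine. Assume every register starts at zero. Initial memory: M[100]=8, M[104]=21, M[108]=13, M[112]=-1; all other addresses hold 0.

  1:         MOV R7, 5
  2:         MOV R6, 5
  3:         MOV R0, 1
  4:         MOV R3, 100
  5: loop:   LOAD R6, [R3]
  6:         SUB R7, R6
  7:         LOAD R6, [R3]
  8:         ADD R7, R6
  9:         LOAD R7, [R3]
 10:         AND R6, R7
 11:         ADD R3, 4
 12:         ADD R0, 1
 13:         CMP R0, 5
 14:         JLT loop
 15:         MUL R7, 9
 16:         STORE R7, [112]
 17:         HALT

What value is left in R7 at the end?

MOV R7, 5 → R7=5
MOV R6, 5 → R6=5
MOV R0, 1 → R0=1
MOV R3, 100 → R3=100
LOAD R6, [R3] → R6=M[100]=8
SUB R7, R6 → R7=5-8=-3
LOAD R6, [R3] → R6=M[100]=8
ADD R7, R6 → R7=(-3)+8=5
LOAD R7, [R3] → R7=M[100]=8
AND R6, R7 → R6=8&8=8
ADD R3, 4 → R3=100+4=104
ADD R0, 1 → R0=1+1=2
CMP R0, 5  (cmp 2,5)
JLT loop: taken
LOAD R6, [R3] → R6=M[104]=21
SUB R7, R6 → R7=8-21=-13
LOAD R6, [R3] → R6=M[104]=21
ADD R7, R6 → R7=(-13)+21=8
LOAD R7, [R3] → R7=M[104]=21
AND R6, R7 → R6=21&21=21
ADD R3, 4 → R3=104+4=108
ADD R0, 1 → R0=2+1=3
CMP R0, 5  (cmp 3,5)
JLT loop: taken
LOAD R6, [R3] → R6=M[108]=13
SUB R7, R6 → R7=21-13=8
LOAD R6, [R3] → R6=M[108]=13
ADD R7, R6 → R7=8+13=21
LOAD R7, [R3] → R7=M[108]=13
AND R6, R7 → R6=13&13=13
ADD R3, 4 → R3=108+4=112
ADD R0, 1 → R0=3+1=4
CMP R0, 5  (cmp 4,5)
JLT loop: taken
LOAD R6, [R3] → R6=M[112]=-1
SUB R7, R6 → R7=13-(-1)=14
LOAD R6, [R3] → R6=M[112]=-1
ADD R7, R6 → R7=14+(-1)=13
LOAD R7, [R3] → R7=M[112]=-1
AND R6, R7 → R6=(-1)&(-1)=-1
ADD R3, 4 → R3=112+4=116
ADD R0, 1 → R0=4+1=5
CMP R0, 5  (cmp 5,5)
JLT loop: not taken
MUL R7, 9 → R7=(-1)*9=-9
STORE R7, [112] → M[112]=-9
halt.

-9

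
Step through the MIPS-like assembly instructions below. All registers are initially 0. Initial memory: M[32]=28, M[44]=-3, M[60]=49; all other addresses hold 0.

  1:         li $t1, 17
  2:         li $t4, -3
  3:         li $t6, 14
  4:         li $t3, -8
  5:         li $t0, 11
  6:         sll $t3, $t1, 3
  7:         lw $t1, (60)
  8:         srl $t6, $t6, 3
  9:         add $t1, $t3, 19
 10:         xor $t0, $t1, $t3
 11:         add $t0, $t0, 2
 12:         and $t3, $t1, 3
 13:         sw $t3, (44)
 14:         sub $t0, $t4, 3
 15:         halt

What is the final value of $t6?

li $t1, 17 → $t1=17
li $t4, -3 → $t4=-3
li $t6, 14 → $t6=14
li $t3, -8 → $t3=-8
li $t0, 11 → $t0=11
sll $t3, $t1, 3 → $t3=17<<3=136
lw $t1, (60) → $t1=M[60]=49
srl $t6, $t6, 3 → $t6=14>>3=1
add $t1, $t3, 19 → $t1=136+19=155
xor $t0, $t1, $t3 → $t0=155^136=19
add $t0, $t0, 2 → $t0=19+2=21
and $t3, $t1, 3 → $t3=155&3=3
sw $t3, (44) → M[44]=3
sub $t0, $t4, 3 → $t0=(-3)-3=-6
halt.

1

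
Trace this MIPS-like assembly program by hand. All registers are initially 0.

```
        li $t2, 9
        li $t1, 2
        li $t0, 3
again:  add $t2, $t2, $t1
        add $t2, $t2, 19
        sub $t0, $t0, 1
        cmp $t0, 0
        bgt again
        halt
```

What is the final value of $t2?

after li $t2, 9: $t2=9
after li $t1, 2: $t1=2
after li $t0, 3: $t0=3
after add $t2, $t2, $t1: $t2=9+2=11
after add $t2, $t2, 19: $t2=11+19=30
after sub $t0, $t0, 1: $t0=3-1=2
cmp $t0, 0  (cmp 2,0)
bgt again: taken
after add $t2, $t2, $t1: $t2=30+2=32
after add $t2, $t2, 19: $t2=32+19=51
after sub $t0, $t0, 1: $t0=2-1=1
cmp $t0, 0  (cmp 1,0)
bgt again: taken
after add $t2, $t2, $t1: $t2=51+2=53
after add $t2, $t2, 19: $t2=53+19=72
after sub $t0, $t0, 1: $t0=1-1=0
cmp $t0, 0  (cmp 0,0)
bgt again: not taken
halt.

72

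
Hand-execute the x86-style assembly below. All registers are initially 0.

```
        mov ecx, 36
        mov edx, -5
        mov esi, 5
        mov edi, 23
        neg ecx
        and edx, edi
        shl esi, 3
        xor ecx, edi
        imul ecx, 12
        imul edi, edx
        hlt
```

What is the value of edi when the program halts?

mov ecx, 36 → ecx=36
mov edx, -5 → edx=-5
mov esi, 5 → esi=5
mov edi, 23 → edi=23
neg ecx → ecx=-(36)=-36
and edx, edi → edx=(-5)&23=19
shl esi, 3 → esi=5<<3=40
xor ecx, edi → ecx=(-36)^23=-53
imul ecx, 12 → ecx=(-53)*12=-636
imul edi, edx → edi=23*19=437
halt.

437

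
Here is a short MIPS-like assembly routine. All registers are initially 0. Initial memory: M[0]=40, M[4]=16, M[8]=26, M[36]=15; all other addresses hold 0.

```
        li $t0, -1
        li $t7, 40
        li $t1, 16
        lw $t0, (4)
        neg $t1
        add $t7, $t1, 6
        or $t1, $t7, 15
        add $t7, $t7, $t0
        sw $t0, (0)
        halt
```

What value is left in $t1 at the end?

-1

$t0=-1
$t7=40
$t1=16
$t0=M[4]=16
$t1=-(16)=-16
$t7=(-16)+6=-10
$t1=(-10)|15=-1
$t7=(-10)+16=6
sw $t0, (0) → M[0]=16
halt.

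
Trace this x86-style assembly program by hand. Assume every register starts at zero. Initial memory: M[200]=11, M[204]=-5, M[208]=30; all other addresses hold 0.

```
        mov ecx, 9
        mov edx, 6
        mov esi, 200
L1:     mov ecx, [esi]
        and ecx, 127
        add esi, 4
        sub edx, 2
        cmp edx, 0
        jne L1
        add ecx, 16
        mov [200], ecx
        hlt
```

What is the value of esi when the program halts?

212

ecx=9
edx=6
esi=200
ecx=M[200]=11
ecx=11&127=11
esi=200+4=204
edx=6-2=4
cmp edx, 0  (cmp 4,0)
jne L1: taken
ecx=M[204]=-5
ecx=(-5)&127=123
esi=204+4=208
edx=4-2=2
cmp edx, 0  (cmp 2,0)
jne L1: taken
ecx=M[208]=30
ecx=30&127=30
esi=208+4=212
edx=2-2=0
cmp edx, 0  (cmp 0,0)
jne L1: not taken
ecx=30+16=46
mov [200], ecx → M[200]=46
halt.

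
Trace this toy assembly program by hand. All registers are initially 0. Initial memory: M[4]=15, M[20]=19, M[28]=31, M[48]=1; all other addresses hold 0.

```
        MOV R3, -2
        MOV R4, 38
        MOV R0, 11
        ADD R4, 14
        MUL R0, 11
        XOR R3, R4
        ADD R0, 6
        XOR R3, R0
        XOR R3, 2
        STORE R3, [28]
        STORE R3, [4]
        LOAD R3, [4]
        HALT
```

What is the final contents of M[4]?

after MOV R3, -2: R3=-2
after MOV R4, 38: R4=38
after MOV R0, 11: R0=11
after ADD R4, 14: R4=38+14=52
after MUL R0, 11: R0=11*11=121
after XOR R3, R4: R3=(-2)^52=-54
after ADD R0, 6: R0=121+6=127
after XOR R3, R0: R3=(-54)^127=-75
after XOR R3, 2: R3=(-75)^2=-73
STORE R3, [28] → M[28]=-73
STORE R3, [4] → M[4]=-73
after LOAD R3, [4]: R3=M[4]=-73
halt.

-73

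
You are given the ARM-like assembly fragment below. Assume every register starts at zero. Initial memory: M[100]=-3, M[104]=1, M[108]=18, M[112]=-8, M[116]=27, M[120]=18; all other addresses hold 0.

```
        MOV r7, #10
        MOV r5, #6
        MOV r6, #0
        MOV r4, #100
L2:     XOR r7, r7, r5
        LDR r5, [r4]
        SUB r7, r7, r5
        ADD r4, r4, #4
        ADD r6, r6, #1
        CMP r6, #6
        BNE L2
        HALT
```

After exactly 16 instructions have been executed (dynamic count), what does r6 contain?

2

MOV r7, #10 → r7=10
MOV r5, #6 → r5=6
MOV r6, #0 → r6=0
MOV r4, #100 → r4=100
XOR r7, r7, r5 → r7=10^6=12
LDR r5, [r4] → r5=M[100]=-3
SUB r7, r7, r5 → r7=12-(-3)=15
ADD r4, r4, #4 → r4=100+4=104
ADD r6, r6, #1 → r6=0+1=1
CMP r6, #6  (cmp 1,6)
BNE L2: taken
XOR r7, r7, r5 → r7=15^(-3)=-14
LDR r5, [r4] → r5=M[104]=1
SUB r7, r7, r5 → r7=(-14)-1=-15
ADD r4, r4, #4 → r4=104+4=108
ADD r6, r6, #1 → r6=1+1=2
After step 16: r6 = 2.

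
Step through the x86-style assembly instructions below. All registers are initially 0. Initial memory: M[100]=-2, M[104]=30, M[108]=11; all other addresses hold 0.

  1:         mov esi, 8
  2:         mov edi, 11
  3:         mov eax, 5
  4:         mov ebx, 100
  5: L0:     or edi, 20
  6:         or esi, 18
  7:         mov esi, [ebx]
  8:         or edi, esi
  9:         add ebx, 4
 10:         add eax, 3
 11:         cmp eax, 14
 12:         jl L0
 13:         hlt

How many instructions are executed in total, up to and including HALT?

esi=8
edi=11
eax=5
ebx=100
edi=11|20=31
esi=8|18=26
esi=M[100]=-2
edi=31|(-2)=-1
ebx=100+4=104
eax=5+3=8
cmp eax, 14  (cmp 8,14)
jl L0: taken
edi=(-1)|20=-1
esi=(-2)|18=-2
esi=M[104]=30
edi=(-1)|30=-1
ebx=104+4=108
eax=8+3=11
cmp eax, 14  (cmp 11,14)
jl L0: taken
edi=(-1)|20=-1
esi=30|18=30
esi=M[108]=11
edi=(-1)|11=-1
ebx=108+4=112
eax=11+3=14
cmp eax, 14  (cmp 14,14)
jl L0: not taken
halt.
Total executed instructions: 29.

29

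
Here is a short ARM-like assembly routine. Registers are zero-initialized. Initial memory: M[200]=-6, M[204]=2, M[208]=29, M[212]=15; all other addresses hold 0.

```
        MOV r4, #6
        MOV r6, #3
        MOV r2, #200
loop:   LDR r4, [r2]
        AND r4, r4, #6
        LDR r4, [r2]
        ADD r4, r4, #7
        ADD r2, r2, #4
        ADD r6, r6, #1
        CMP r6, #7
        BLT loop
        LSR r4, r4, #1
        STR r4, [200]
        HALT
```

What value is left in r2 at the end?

MOV r4, #6 → r4=6
MOV r6, #3 → r6=3
MOV r2, #200 → r2=200
LDR r4, [r2] → r4=M[200]=-6
AND r4, r4, #6 → r4=(-6)&6=2
LDR r4, [r2] → r4=M[200]=-6
ADD r4, r4, #7 → r4=(-6)+7=1
ADD r2, r2, #4 → r2=200+4=204
ADD r6, r6, #1 → r6=3+1=4
CMP r6, #7  (cmp 4,7)
BLT loop: taken
LDR r4, [r2] → r4=M[204]=2
AND r4, r4, #6 → r4=2&6=2
LDR r4, [r2] → r4=M[204]=2
ADD r4, r4, #7 → r4=2+7=9
ADD r2, r2, #4 → r2=204+4=208
ADD r6, r6, #1 → r6=4+1=5
CMP r6, #7  (cmp 5,7)
BLT loop: taken
LDR r4, [r2] → r4=M[208]=29
AND r4, r4, #6 → r4=29&6=4
LDR r4, [r2] → r4=M[208]=29
ADD r4, r4, #7 → r4=29+7=36
ADD r2, r2, #4 → r2=208+4=212
ADD r6, r6, #1 → r6=5+1=6
CMP r6, #7  (cmp 6,7)
BLT loop: taken
LDR r4, [r2] → r4=M[212]=15
AND r4, r4, #6 → r4=15&6=6
LDR r4, [r2] → r4=M[212]=15
ADD r4, r4, #7 → r4=15+7=22
ADD r2, r2, #4 → r2=212+4=216
ADD r6, r6, #1 → r6=6+1=7
CMP r6, #7  (cmp 7,7)
BLT loop: not taken
LSR r4, r4, #1 → r4=22>>1=11
STR r4, [200] → M[200]=11
halt.

216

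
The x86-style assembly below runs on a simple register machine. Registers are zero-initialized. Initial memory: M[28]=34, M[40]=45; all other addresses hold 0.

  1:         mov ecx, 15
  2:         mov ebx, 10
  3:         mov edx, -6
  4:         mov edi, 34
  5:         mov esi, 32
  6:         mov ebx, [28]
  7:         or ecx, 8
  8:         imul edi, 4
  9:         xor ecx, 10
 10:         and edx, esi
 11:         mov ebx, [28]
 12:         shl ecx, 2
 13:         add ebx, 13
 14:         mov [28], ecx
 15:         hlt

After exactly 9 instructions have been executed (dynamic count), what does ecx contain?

5

ecx=15
ebx=10
edx=-6
edi=34
esi=32
ebx=M[28]=34
ecx=15|8=15
edi=34*4=136
ecx=15^10=5
After step 9: ecx = 5.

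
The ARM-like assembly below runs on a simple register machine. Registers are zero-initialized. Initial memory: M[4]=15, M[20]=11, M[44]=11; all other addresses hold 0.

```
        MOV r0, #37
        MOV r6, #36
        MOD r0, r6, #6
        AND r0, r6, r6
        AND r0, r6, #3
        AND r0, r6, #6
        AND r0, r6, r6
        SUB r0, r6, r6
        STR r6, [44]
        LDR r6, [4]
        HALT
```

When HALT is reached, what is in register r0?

0

MOV r0, #37 → r0=37
MOV r6, #36 → r6=36
MOD r0, r6, #6 → r0=36%6=0
AND r0, r6, r6 → r0=36&36=36
AND r0, r6, #3 → r0=36&3=0
AND r0, r6, #6 → r0=36&6=4
AND r0, r6, r6 → r0=36&36=36
SUB r0, r6, r6 → r0=36-36=0
STR r6, [44] → M[44]=36
LDR r6, [4] → r6=M[4]=15
halt.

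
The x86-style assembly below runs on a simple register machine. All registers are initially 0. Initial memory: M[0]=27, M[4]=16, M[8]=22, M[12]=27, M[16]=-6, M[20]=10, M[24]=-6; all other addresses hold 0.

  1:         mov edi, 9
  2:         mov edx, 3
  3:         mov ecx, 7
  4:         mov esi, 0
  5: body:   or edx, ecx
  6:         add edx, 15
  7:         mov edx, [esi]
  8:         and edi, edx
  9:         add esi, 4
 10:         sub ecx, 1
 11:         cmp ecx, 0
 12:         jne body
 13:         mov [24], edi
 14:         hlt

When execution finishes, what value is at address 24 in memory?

after mov edi, 9: edi=9
after mov edx, 3: edx=3
after mov ecx, 7: ecx=7
after mov esi, 0: esi=0
after or edx, ecx: edx=3|7=7
after add edx, 15: edx=7+15=22
after mov edx, [esi]: edx=M[0]=27
after and edi, edx: edi=9&27=9
after add esi, 4: esi=0+4=4
after sub ecx, 1: ecx=7-1=6
cmp ecx, 0  (cmp 6,0)
jne body: taken
after or edx, ecx: edx=27|6=31
after add edx, 15: edx=31+15=46
after mov edx, [esi]: edx=M[4]=16
after and edi, edx: edi=9&16=0
after add esi, 4: esi=4+4=8
after sub ecx, 1: ecx=6-1=5
cmp ecx, 0  (cmp 5,0)
jne body: taken
after or edx, ecx: edx=16|5=21
after add edx, 15: edx=21+15=36
after mov edx, [esi]: edx=M[8]=22
after and edi, edx: edi=0&22=0
after add esi, 4: esi=8+4=12
after sub ecx, 1: ecx=5-1=4
cmp ecx, 0  (cmp 4,0)
jne body: taken
after or edx, ecx: edx=22|4=22
after add edx, 15: edx=22+15=37
after mov edx, [esi]: edx=M[12]=27
after and edi, edx: edi=0&27=0
after add esi, 4: esi=12+4=16
after sub ecx, 1: ecx=4-1=3
cmp ecx, 0  (cmp 3,0)
jne body: taken
after or edx, ecx: edx=27|3=27
after add edx, 15: edx=27+15=42
after mov edx, [esi]: edx=M[16]=-6
after and edi, edx: edi=0&(-6)=0
after add esi, 4: esi=16+4=20
after sub ecx, 1: ecx=3-1=2
cmp ecx, 0  (cmp 2,0)
jne body: taken
after or edx, ecx: edx=(-6)|2=-6
after add edx, 15: edx=(-6)+15=9
after mov edx, [esi]: edx=M[20]=10
after and edi, edx: edi=0&10=0
after add esi, 4: esi=20+4=24
after sub ecx, 1: ecx=2-1=1
cmp ecx, 0  (cmp 1,0)
jne body: taken
after or edx, ecx: edx=10|1=11
after add edx, 15: edx=11+15=26
after mov edx, [esi]: edx=M[24]=-6
after and edi, edx: edi=0&(-6)=0
after add esi, 4: esi=24+4=28
after sub ecx, 1: ecx=1-1=0
cmp ecx, 0  (cmp 0,0)
jne body: not taken
mov [24], edi → M[24]=0
halt.

0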